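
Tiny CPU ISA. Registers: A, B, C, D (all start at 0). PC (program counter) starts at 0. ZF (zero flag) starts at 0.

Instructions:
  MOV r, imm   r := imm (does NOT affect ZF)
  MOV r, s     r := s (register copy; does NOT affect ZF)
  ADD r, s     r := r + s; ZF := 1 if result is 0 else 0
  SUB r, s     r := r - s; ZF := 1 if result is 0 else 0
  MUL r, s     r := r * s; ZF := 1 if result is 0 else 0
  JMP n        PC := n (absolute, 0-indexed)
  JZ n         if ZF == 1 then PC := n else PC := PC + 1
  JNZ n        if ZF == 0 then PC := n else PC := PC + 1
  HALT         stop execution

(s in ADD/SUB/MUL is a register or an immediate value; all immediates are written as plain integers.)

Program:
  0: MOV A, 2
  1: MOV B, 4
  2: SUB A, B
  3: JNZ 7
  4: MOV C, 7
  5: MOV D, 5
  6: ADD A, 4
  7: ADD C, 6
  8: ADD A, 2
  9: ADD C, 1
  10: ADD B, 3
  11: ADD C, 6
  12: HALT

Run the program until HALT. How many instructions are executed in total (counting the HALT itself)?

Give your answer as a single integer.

Step 1: PC=0 exec 'MOV A, 2'. After: A=2 B=0 C=0 D=0 ZF=0 PC=1
Step 2: PC=1 exec 'MOV B, 4'. After: A=2 B=4 C=0 D=0 ZF=0 PC=2
Step 3: PC=2 exec 'SUB A, B'. After: A=-2 B=4 C=0 D=0 ZF=0 PC=3
Step 4: PC=3 exec 'JNZ 7'. After: A=-2 B=4 C=0 D=0 ZF=0 PC=7
Step 5: PC=7 exec 'ADD C, 6'. After: A=-2 B=4 C=6 D=0 ZF=0 PC=8
Step 6: PC=8 exec 'ADD A, 2'. After: A=0 B=4 C=6 D=0 ZF=1 PC=9
Step 7: PC=9 exec 'ADD C, 1'. After: A=0 B=4 C=7 D=0 ZF=0 PC=10
Step 8: PC=10 exec 'ADD B, 3'. After: A=0 B=7 C=7 D=0 ZF=0 PC=11
Step 9: PC=11 exec 'ADD C, 6'. After: A=0 B=7 C=13 D=0 ZF=0 PC=12
Step 10: PC=12 exec 'HALT'. After: A=0 B=7 C=13 D=0 ZF=0 PC=12 HALTED
Total instructions executed: 10

Answer: 10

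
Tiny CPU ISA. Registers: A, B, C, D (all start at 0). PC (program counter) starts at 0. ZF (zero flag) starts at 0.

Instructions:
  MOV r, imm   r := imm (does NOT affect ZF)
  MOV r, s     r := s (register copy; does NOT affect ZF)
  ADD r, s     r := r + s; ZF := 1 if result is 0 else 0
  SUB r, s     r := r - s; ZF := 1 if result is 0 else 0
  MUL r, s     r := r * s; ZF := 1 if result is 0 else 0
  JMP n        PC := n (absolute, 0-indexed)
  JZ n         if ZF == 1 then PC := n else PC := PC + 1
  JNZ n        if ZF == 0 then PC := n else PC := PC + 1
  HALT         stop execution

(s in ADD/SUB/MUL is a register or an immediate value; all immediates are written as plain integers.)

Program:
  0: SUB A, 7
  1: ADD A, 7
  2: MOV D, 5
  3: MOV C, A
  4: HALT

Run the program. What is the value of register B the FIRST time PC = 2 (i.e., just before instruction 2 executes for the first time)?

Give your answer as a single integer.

Step 1: PC=0 exec 'SUB A, 7'. After: A=-7 B=0 C=0 D=0 ZF=0 PC=1
Step 2: PC=1 exec 'ADD A, 7'. After: A=0 B=0 C=0 D=0 ZF=1 PC=2
First time PC=2: B=0

0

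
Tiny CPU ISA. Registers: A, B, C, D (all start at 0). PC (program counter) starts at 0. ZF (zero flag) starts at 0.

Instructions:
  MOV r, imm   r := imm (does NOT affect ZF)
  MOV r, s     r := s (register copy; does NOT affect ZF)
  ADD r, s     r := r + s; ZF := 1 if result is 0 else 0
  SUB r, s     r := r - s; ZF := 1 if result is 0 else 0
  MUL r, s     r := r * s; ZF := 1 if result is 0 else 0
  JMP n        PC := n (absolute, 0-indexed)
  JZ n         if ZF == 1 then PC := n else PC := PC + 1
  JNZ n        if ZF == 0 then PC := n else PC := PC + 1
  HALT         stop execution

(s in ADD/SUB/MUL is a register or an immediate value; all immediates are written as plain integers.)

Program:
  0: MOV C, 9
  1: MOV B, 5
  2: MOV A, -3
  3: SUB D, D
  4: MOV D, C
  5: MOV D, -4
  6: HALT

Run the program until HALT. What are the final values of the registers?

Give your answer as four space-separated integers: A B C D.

Step 1: PC=0 exec 'MOV C, 9'. After: A=0 B=0 C=9 D=0 ZF=0 PC=1
Step 2: PC=1 exec 'MOV B, 5'. After: A=0 B=5 C=9 D=0 ZF=0 PC=2
Step 3: PC=2 exec 'MOV A, -3'. After: A=-3 B=5 C=9 D=0 ZF=0 PC=3
Step 4: PC=3 exec 'SUB D, D'. After: A=-3 B=5 C=9 D=0 ZF=1 PC=4
Step 5: PC=4 exec 'MOV D, C'. After: A=-3 B=5 C=9 D=9 ZF=1 PC=5
Step 6: PC=5 exec 'MOV D, -4'. After: A=-3 B=5 C=9 D=-4 ZF=1 PC=6
Step 7: PC=6 exec 'HALT'. After: A=-3 B=5 C=9 D=-4 ZF=1 PC=6 HALTED

Answer: -3 5 9 -4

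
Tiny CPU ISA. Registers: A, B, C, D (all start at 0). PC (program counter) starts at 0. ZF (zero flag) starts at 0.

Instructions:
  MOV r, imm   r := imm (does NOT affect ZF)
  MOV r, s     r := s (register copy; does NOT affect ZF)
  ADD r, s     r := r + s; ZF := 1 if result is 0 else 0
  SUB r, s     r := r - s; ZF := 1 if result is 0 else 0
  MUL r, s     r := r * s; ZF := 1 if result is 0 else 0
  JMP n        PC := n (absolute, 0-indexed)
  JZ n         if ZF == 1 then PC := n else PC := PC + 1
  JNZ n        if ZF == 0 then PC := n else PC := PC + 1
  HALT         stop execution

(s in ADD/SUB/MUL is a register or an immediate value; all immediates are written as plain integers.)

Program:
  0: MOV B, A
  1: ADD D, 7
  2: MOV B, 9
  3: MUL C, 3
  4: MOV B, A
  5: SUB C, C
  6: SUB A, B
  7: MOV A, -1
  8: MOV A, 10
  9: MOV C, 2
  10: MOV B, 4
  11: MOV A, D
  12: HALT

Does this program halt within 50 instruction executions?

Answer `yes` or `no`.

Answer: yes

Derivation:
Step 1: PC=0 exec 'MOV B, A'. After: A=0 B=0 C=0 D=0 ZF=0 PC=1
Step 2: PC=1 exec 'ADD D, 7'. After: A=0 B=0 C=0 D=7 ZF=0 PC=2
Step 3: PC=2 exec 'MOV B, 9'. After: A=0 B=9 C=0 D=7 ZF=0 PC=3
Step 4: PC=3 exec 'MUL C, 3'. After: A=0 B=9 C=0 D=7 ZF=1 PC=4
Step 5: PC=4 exec 'MOV B, A'. After: A=0 B=0 C=0 D=7 ZF=1 PC=5
Step 6: PC=5 exec 'SUB C, C'. After: A=0 B=0 C=0 D=7 ZF=1 PC=6
Step 7: PC=6 exec 'SUB A, B'. After: A=0 B=0 C=0 D=7 ZF=1 PC=7
Step 8: PC=7 exec 'MOV A, -1'. After: A=-1 B=0 C=0 D=7 ZF=1 PC=8
Step 9: PC=8 exec 'MOV A, 10'. After: A=10 B=0 C=0 D=7 ZF=1 PC=9
Step 10: PC=9 exec 'MOV C, 2'. After: A=10 B=0 C=2 D=7 ZF=1 PC=10
Step 11: PC=10 exec 'MOV B, 4'. After: A=10 B=4 C=2 D=7 ZF=1 PC=11
Step 12: PC=11 exec 'MOV A, D'. After: A=7 B=4 C=2 D=7 ZF=1 PC=12
Step 13: PC=12 exec 'HALT'. After: A=7 B=4 C=2 D=7 ZF=1 PC=12 HALTED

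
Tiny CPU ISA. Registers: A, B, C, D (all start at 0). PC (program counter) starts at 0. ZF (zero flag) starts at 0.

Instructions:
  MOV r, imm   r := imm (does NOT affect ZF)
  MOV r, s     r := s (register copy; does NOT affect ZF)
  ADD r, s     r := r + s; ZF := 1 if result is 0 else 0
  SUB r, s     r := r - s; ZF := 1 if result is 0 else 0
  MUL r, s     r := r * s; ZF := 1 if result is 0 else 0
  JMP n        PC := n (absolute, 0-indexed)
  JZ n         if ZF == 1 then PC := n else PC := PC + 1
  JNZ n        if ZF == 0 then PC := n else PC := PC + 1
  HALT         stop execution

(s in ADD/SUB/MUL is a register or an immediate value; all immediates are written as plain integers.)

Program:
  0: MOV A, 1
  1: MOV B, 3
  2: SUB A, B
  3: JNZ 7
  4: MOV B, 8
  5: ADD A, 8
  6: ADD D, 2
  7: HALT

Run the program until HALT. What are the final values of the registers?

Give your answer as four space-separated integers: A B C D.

Step 1: PC=0 exec 'MOV A, 1'. After: A=1 B=0 C=0 D=0 ZF=0 PC=1
Step 2: PC=1 exec 'MOV B, 3'. After: A=1 B=3 C=0 D=0 ZF=0 PC=2
Step 3: PC=2 exec 'SUB A, B'. After: A=-2 B=3 C=0 D=0 ZF=0 PC=3
Step 4: PC=3 exec 'JNZ 7'. After: A=-2 B=3 C=0 D=0 ZF=0 PC=7
Step 5: PC=7 exec 'HALT'. After: A=-2 B=3 C=0 D=0 ZF=0 PC=7 HALTED

Answer: -2 3 0 0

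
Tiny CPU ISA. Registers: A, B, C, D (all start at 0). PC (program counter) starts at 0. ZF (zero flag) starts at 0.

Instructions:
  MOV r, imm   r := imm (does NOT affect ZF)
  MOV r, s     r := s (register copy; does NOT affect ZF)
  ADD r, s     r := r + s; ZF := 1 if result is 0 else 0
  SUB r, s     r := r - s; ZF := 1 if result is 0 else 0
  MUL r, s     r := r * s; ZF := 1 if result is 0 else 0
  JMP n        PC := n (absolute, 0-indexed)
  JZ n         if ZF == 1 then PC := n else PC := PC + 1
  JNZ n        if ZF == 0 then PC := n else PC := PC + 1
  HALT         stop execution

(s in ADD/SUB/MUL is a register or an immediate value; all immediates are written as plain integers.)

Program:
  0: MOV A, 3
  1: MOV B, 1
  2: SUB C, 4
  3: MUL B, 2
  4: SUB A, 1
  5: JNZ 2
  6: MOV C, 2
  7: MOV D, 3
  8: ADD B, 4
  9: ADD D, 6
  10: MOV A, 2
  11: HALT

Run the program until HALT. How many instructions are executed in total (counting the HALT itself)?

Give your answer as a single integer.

Answer: 20

Derivation:
Step 1: PC=0 exec 'MOV A, 3'. After: A=3 B=0 C=0 D=0 ZF=0 PC=1
Step 2: PC=1 exec 'MOV B, 1'. After: A=3 B=1 C=0 D=0 ZF=0 PC=2
Step 3: PC=2 exec 'SUB C, 4'. After: A=3 B=1 C=-4 D=0 ZF=0 PC=3
Step 4: PC=3 exec 'MUL B, 2'. After: A=3 B=2 C=-4 D=0 ZF=0 PC=4
Step 5: PC=4 exec 'SUB A, 1'. After: A=2 B=2 C=-4 D=0 ZF=0 PC=5
Step 6: PC=5 exec 'JNZ 2'. After: A=2 B=2 C=-4 D=0 ZF=0 PC=2
Step 7: PC=2 exec 'SUB C, 4'. After: A=2 B=2 C=-8 D=0 ZF=0 PC=3
Step 8: PC=3 exec 'MUL B, 2'. After: A=2 B=4 C=-8 D=0 ZF=0 PC=4
Step 9: PC=4 exec 'SUB A, 1'. After: A=1 B=4 C=-8 D=0 ZF=0 PC=5
Step 10: PC=5 exec 'JNZ 2'. After: A=1 B=4 C=-8 D=0 ZF=0 PC=2
Step 11: PC=2 exec 'SUB C, 4'. After: A=1 B=4 C=-12 D=0 ZF=0 PC=3
Step 12: PC=3 exec 'MUL B, 2'. After: A=1 B=8 C=-12 D=0 ZF=0 PC=4
Step 13: PC=4 exec 'SUB A, 1'. After: A=0 B=8 C=-12 D=0 ZF=1 PC=5
Step 14: PC=5 exec 'JNZ 2'. After: A=0 B=8 C=-12 D=0 ZF=1 PC=6
Step 15: PC=6 exec 'MOV C, 2'. After: A=0 B=8 C=2 D=0 ZF=1 PC=7
Step 16: PC=7 exec 'MOV D, 3'. After: A=0 B=8 C=2 D=3 ZF=1 PC=8
Step 17: PC=8 exec 'ADD B, 4'. After: A=0 B=12 C=2 D=3 ZF=0 PC=9
Step 18: PC=9 exec 'ADD D, 6'. After: A=0 B=12 C=2 D=9 ZF=0 PC=10
Step 19: PC=10 exec 'MOV A, 2'. After: A=2 B=12 C=2 D=9 ZF=0 PC=11
Step 20: PC=11 exec 'HALT'. After: A=2 B=12 C=2 D=9 ZF=0 PC=11 HALTED
Total instructions executed: 20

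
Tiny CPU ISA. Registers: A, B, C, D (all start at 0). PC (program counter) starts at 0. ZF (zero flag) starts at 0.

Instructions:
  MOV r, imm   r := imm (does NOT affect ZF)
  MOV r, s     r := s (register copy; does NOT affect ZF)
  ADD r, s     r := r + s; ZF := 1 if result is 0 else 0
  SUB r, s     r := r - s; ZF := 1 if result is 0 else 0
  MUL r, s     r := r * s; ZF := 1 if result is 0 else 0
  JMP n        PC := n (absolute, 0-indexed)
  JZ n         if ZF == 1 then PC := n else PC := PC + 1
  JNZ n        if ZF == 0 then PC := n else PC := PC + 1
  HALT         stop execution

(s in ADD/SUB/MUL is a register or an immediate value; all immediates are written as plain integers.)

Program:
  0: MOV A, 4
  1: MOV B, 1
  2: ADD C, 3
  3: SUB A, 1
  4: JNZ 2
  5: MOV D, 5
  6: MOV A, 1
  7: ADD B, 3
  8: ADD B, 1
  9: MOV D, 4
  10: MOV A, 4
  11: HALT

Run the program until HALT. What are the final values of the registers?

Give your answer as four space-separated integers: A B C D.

Step 1: PC=0 exec 'MOV A, 4'. After: A=4 B=0 C=0 D=0 ZF=0 PC=1
Step 2: PC=1 exec 'MOV B, 1'. After: A=4 B=1 C=0 D=0 ZF=0 PC=2
Step 3: PC=2 exec 'ADD C, 3'. After: A=4 B=1 C=3 D=0 ZF=0 PC=3
Step 4: PC=3 exec 'SUB A, 1'. After: A=3 B=1 C=3 D=0 ZF=0 PC=4
Step 5: PC=4 exec 'JNZ 2'. After: A=3 B=1 C=3 D=0 ZF=0 PC=2
Step 6: PC=2 exec 'ADD C, 3'. After: A=3 B=1 C=6 D=0 ZF=0 PC=3
Step 7: PC=3 exec 'SUB A, 1'. After: A=2 B=1 C=6 D=0 ZF=0 PC=4
Step 8: PC=4 exec 'JNZ 2'. After: A=2 B=1 C=6 D=0 ZF=0 PC=2
Step 9: PC=2 exec 'ADD C, 3'. After: A=2 B=1 C=9 D=0 ZF=0 PC=3
Step 10: PC=3 exec 'SUB A, 1'. After: A=1 B=1 C=9 D=0 ZF=0 PC=4
Step 11: PC=4 exec 'JNZ 2'. After: A=1 B=1 C=9 D=0 ZF=0 PC=2
Step 12: PC=2 exec 'ADD C, 3'. After: A=1 B=1 C=12 D=0 ZF=0 PC=3
Step 13: PC=3 exec 'SUB A, 1'. After: A=0 B=1 C=12 D=0 ZF=1 PC=4
Step 14: PC=4 exec 'JNZ 2'. After: A=0 B=1 C=12 D=0 ZF=1 PC=5
Step 15: PC=5 exec 'MOV D, 5'. After: A=0 B=1 C=12 D=5 ZF=1 PC=6
Step 16: PC=6 exec 'MOV A, 1'. After: A=1 B=1 C=12 D=5 ZF=1 PC=7
Step 17: PC=7 exec 'ADD B, 3'. After: A=1 B=4 C=12 D=5 ZF=0 PC=8
Step 18: PC=8 exec 'ADD B, 1'. After: A=1 B=5 C=12 D=5 ZF=0 PC=9
Step 19: PC=9 exec 'MOV D, 4'. After: A=1 B=5 C=12 D=4 ZF=0 PC=10
Step 20: PC=10 exec 'MOV A, 4'. After: A=4 B=5 C=12 D=4 ZF=0 PC=11
Step 21: PC=11 exec 'HALT'. After: A=4 B=5 C=12 D=4 ZF=0 PC=11 HALTED

Answer: 4 5 12 4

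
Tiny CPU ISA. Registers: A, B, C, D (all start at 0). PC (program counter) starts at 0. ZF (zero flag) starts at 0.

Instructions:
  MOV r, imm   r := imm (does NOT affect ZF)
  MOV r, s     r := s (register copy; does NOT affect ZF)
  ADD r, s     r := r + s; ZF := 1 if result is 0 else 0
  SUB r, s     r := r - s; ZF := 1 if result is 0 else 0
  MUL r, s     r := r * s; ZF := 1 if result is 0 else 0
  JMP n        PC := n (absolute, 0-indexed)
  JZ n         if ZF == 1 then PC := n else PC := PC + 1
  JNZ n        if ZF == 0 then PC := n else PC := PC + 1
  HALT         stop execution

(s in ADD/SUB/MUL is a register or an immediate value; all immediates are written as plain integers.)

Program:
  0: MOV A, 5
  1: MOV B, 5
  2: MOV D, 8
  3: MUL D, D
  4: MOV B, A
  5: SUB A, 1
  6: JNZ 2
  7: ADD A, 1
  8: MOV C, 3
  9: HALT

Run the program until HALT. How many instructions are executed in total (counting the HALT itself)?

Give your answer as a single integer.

Step 1: PC=0 exec 'MOV A, 5'. After: A=5 B=0 C=0 D=0 ZF=0 PC=1
Step 2: PC=1 exec 'MOV B, 5'. After: A=5 B=5 C=0 D=0 ZF=0 PC=2
Step 3: PC=2 exec 'MOV D, 8'. After: A=5 B=5 C=0 D=8 ZF=0 PC=3
Step 4: PC=3 exec 'MUL D, D'. After: A=5 B=5 C=0 D=64 ZF=0 PC=4
Step 5: PC=4 exec 'MOV B, A'. After: A=5 B=5 C=0 D=64 ZF=0 PC=5
Step 6: PC=5 exec 'SUB A, 1'. After: A=4 B=5 C=0 D=64 ZF=0 PC=6
Step 7: PC=6 exec 'JNZ 2'. After: A=4 B=5 C=0 D=64 ZF=0 PC=2
Step 8: PC=2 exec 'MOV D, 8'. After: A=4 B=5 C=0 D=8 ZF=0 PC=3
Step 9: PC=3 exec 'MUL D, D'. After: A=4 B=5 C=0 D=64 ZF=0 PC=4
Step 10: PC=4 exec 'MOV B, A'. After: A=4 B=4 C=0 D=64 ZF=0 PC=5
Step 11: PC=5 exec 'SUB A, 1'. After: A=3 B=4 C=0 D=64 ZF=0 PC=6
Step 12: PC=6 exec 'JNZ 2'. After: A=3 B=4 C=0 D=64 ZF=0 PC=2
Step 13: PC=2 exec 'MOV D, 8'. After: A=3 B=4 C=0 D=8 ZF=0 PC=3
Step 14: PC=3 exec 'MUL D, D'. After: A=3 B=4 C=0 D=64 ZF=0 PC=4
Step 15: PC=4 exec 'MOV B, A'. After: A=3 B=3 C=0 D=64 ZF=0 PC=5
Step 16: PC=5 exec 'SUB A, 1'. After: A=2 B=3 C=0 D=64 ZF=0 PC=6
Step 17: PC=6 exec 'JNZ 2'. After: A=2 B=3 C=0 D=64 ZF=0 PC=2
Step 18: PC=2 exec 'MOV D, 8'. After: A=2 B=3 C=0 D=8 ZF=0 PC=3
Step 19: PC=3 exec 'MUL D, D'. After: A=2 B=3 C=0 D=64 ZF=0 PC=4
Step 20: PC=4 exec 'MOV B, A'. After: A=2 B=2 C=0 D=64 ZF=0 PC=5
Step 21: PC=5 exec 'SUB A, 1'. After: A=1 B=2 C=0 D=64 ZF=0 PC=6
Step 22: PC=6 exec 'JNZ 2'. After: A=1 B=2 C=0 D=64 ZF=0 PC=2
Step 23: PC=2 exec 'MOV D, 8'. After: A=1 B=2 C=0 D=8 ZF=0 PC=3
Step 24: PC=3 exec 'MUL D, D'. After: A=1 B=2 C=0 D=64 ZF=0 PC=4
Step 25: PC=4 exec 'MOV B, A'. After: A=1 B=1 C=0 D=64 ZF=0 PC=5
Step 26: PC=5 exec 'SUB A, 1'. After: A=0 B=1 C=0 D=64 ZF=1 PC=6
Step 27: PC=6 exec 'JNZ 2'. After: A=0 B=1 C=0 D=64 ZF=1 PC=7
Step 28: PC=7 exec 'ADD A, 1'. After: A=1 B=1 C=0 D=64 ZF=0 PC=8
Step 29: PC=8 exec 'MOV C, 3'. After: A=1 B=1 C=3 D=64 ZF=0 PC=9
Step 30: PC=9 exec 'HALT'. After: A=1 B=1 C=3 D=64 ZF=0 PC=9 HALTED
Total instructions executed: 30

Answer: 30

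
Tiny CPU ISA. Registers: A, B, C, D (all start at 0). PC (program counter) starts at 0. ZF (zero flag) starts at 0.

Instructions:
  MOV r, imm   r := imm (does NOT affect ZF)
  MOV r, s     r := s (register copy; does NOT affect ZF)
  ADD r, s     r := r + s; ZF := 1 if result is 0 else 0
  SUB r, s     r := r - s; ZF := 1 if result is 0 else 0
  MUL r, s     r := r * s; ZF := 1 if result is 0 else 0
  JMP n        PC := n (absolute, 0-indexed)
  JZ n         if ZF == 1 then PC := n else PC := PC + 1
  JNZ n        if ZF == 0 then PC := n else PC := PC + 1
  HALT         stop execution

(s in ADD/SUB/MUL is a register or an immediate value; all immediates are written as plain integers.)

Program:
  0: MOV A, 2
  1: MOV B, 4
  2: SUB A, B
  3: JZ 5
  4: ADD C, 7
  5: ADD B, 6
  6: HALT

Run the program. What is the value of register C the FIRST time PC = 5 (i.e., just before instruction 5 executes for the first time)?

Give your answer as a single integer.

Step 1: PC=0 exec 'MOV A, 2'. After: A=2 B=0 C=0 D=0 ZF=0 PC=1
Step 2: PC=1 exec 'MOV B, 4'. After: A=2 B=4 C=0 D=0 ZF=0 PC=2
Step 3: PC=2 exec 'SUB A, B'. After: A=-2 B=4 C=0 D=0 ZF=0 PC=3
Step 4: PC=3 exec 'JZ 5'. After: A=-2 B=4 C=0 D=0 ZF=0 PC=4
Step 5: PC=4 exec 'ADD C, 7'. After: A=-2 B=4 C=7 D=0 ZF=0 PC=5
First time PC=5: C=7

7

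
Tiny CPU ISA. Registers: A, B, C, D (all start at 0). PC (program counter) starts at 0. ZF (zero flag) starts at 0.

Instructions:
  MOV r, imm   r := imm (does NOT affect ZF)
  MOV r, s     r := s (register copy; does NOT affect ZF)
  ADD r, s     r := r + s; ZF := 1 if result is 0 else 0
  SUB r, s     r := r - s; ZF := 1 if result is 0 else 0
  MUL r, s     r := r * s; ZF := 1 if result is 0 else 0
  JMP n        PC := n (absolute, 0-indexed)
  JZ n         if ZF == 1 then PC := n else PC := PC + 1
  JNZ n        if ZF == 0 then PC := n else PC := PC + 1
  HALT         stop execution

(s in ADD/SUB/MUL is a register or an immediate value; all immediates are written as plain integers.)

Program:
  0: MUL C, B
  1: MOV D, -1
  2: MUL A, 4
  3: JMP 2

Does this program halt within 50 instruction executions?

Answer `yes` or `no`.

Step 1: PC=0 exec 'MUL C, B'. After: A=0 B=0 C=0 D=0 ZF=1 PC=1
Step 2: PC=1 exec 'MOV D, -1'. After: A=0 B=0 C=0 D=-1 ZF=1 PC=2
Step 3: PC=2 exec 'MUL A, 4'. After: A=0 B=0 C=0 D=-1 ZF=1 PC=3
Step 4: PC=3 exec 'JMP 2'. After: A=0 B=0 C=0 D=-1 ZF=1 PC=2
State after step 4 equals state after step 2: the program is in a cycle of length 2 and will never halt.

Answer: no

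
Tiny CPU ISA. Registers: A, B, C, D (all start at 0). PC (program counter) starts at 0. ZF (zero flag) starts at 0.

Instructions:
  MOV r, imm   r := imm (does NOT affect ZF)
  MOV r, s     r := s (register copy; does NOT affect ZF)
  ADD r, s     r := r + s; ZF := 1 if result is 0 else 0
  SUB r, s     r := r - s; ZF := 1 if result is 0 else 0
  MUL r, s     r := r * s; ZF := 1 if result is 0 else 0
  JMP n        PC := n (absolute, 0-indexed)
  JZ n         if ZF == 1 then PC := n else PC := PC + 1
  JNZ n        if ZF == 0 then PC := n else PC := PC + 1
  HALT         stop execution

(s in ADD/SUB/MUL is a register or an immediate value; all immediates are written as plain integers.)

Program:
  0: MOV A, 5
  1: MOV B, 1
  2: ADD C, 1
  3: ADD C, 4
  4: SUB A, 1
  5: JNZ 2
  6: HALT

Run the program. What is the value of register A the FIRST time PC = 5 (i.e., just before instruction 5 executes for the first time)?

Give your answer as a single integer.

Step 1: PC=0 exec 'MOV A, 5'. After: A=5 B=0 C=0 D=0 ZF=0 PC=1
Step 2: PC=1 exec 'MOV B, 1'. After: A=5 B=1 C=0 D=0 ZF=0 PC=2
Step 3: PC=2 exec 'ADD C, 1'. After: A=5 B=1 C=1 D=0 ZF=0 PC=3
Step 4: PC=3 exec 'ADD C, 4'. After: A=5 B=1 C=5 D=0 ZF=0 PC=4
Step 5: PC=4 exec 'SUB A, 1'. After: A=4 B=1 C=5 D=0 ZF=0 PC=5
First time PC=5: A=4

4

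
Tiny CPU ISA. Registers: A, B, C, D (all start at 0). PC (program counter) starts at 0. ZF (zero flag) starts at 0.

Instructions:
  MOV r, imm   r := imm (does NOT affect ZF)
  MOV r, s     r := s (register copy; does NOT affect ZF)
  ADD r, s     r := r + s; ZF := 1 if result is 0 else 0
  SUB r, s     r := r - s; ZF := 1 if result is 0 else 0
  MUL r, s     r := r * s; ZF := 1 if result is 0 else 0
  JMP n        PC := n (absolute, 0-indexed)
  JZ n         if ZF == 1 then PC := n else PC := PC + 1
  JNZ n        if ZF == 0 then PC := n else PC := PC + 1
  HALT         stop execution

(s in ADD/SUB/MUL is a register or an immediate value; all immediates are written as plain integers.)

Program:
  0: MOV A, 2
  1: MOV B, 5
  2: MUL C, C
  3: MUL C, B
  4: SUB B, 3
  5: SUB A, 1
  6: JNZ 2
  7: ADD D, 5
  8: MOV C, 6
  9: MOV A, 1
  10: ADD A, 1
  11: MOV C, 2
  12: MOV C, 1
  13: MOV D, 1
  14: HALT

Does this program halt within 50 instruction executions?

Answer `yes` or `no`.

Answer: yes

Derivation:
Step 1: PC=0 exec 'MOV A, 2'. After: A=2 B=0 C=0 D=0 ZF=0 PC=1
Step 2: PC=1 exec 'MOV B, 5'. After: A=2 B=5 C=0 D=0 ZF=0 PC=2
Step 3: PC=2 exec 'MUL C, C'. After: A=2 B=5 C=0 D=0 ZF=1 PC=3
Step 4: PC=3 exec 'MUL C, B'. After: A=2 B=5 C=0 D=0 ZF=1 PC=4
Step 5: PC=4 exec 'SUB B, 3'. After: A=2 B=2 C=0 D=0 ZF=0 PC=5
Step 6: PC=5 exec 'SUB A, 1'. After: A=1 B=2 C=0 D=0 ZF=0 PC=6
Step 7: PC=6 exec 'JNZ 2'. After: A=1 B=2 C=0 D=0 ZF=0 PC=2
Step 8: PC=2 exec 'MUL C, C'. After: A=1 B=2 C=0 D=0 ZF=1 PC=3
Step 9: PC=3 exec 'MUL C, B'. After: A=1 B=2 C=0 D=0 ZF=1 PC=4
Step 10: PC=4 exec 'SUB B, 3'. After: A=1 B=-1 C=0 D=0 ZF=0 PC=5
Step 11: PC=5 exec 'SUB A, 1'. After: A=0 B=-1 C=0 D=0 ZF=1 PC=6
Step 12: PC=6 exec 'JNZ 2'. After: A=0 B=-1 C=0 D=0 ZF=1 PC=7
Step 13: PC=7 exec 'ADD D, 5'. After: A=0 B=-1 C=0 D=5 ZF=0 PC=8
Step 14: PC=8 exec 'MOV C, 6'. After: A=0 B=-1 C=6 D=5 ZF=0 PC=9
Step 15: PC=9 exec 'MOV A, 1'. After: A=1 B=-1 C=6 D=5 ZF=0 PC=10
Step 16: PC=10 exec 'ADD A, 1'. After: A=2 B=-1 C=6 D=5 ZF=0 PC=11
Step 17: PC=11 exec 'MOV C, 2'. After: A=2 B=-1 C=2 D=5 ZF=0 PC=12
Step 18: PC=12 exec 'MOV C, 1'. After: A=2 B=-1 C=1 D=5 ZF=0 PC=13
Step 19: PC=13 exec 'MOV D, 1'. After: A=2 B=-1 C=1 D=1 ZF=0 PC=14
Step 20: PC=14 exec 'HALT'. After: A=2 B=-1 C=1 D=1 ZF=0 PC=14 HALTED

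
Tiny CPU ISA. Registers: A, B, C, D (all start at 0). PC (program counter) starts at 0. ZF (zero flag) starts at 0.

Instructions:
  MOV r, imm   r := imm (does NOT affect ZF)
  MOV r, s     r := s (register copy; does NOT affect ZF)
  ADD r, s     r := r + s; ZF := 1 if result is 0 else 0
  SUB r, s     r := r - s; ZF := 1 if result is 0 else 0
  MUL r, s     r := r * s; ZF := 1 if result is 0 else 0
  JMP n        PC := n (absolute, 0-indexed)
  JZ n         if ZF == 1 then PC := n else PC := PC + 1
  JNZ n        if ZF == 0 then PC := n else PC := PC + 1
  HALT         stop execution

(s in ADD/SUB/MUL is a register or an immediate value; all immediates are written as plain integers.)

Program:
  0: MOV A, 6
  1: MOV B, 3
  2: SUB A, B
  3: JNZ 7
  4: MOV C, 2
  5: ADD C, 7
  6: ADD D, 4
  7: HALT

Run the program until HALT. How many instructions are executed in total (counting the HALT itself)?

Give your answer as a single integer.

Step 1: PC=0 exec 'MOV A, 6'. After: A=6 B=0 C=0 D=0 ZF=0 PC=1
Step 2: PC=1 exec 'MOV B, 3'. After: A=6 B=3 C=0 D=0 ZF=0 PC=2
Step 3: PC=2 exec 'SUB A, B'. After: A=3 B=3 C=0 D=0 ZF=0 PC=3
Step 4: PC=3 exec 'JNZ 7'. After: A=3 B=3 C=0 D=0 ZF=0 PC=7
Step 5: PC=7 exec 'HALT'. After: A=3 B=3 C=0 D=0 ZF=0 PC=7 HALTED
Total instructions executed: 5

Answer: 5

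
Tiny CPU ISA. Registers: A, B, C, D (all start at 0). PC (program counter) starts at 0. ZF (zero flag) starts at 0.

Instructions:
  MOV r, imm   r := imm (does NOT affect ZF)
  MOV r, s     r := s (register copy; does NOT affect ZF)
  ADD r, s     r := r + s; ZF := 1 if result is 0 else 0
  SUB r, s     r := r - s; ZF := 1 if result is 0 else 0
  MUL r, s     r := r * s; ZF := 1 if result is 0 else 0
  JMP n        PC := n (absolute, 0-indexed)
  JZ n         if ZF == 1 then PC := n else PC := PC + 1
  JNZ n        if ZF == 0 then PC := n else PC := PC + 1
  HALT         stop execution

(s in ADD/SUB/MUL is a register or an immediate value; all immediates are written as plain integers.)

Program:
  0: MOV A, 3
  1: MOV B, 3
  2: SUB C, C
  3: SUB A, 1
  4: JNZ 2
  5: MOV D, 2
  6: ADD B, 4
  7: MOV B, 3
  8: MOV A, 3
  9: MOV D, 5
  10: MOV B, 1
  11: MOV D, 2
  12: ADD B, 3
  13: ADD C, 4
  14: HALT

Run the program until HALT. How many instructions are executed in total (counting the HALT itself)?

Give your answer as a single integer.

Step 1: PC=0 exec 'MOV A, 3'. After: A=3 B=0 C=0 D=0 ZF=0 PC=1
Step 2: PC=1 exec 'MOV B, 3'. After: A=3 B=3 C=0 D=0 ZF=0 PC=2
Step 3: PC=2 exec 'SUB C, C'. After: A=3 B=3 C=0 D=0 ZF=1 PC=3
Step 4: PC=3 exec 'SUB A, 1'. After: A=2 B=3 C=0 D=0 ZF=0 PC=4
Step 5: PC=4 exec 'JNZ 2'. After: A=2 B=3 C=0 D=0 ZF=0 PC=2
Step 6: PC=2 exec 'SUB C, C'. After: A=2 B=3 C=0 D=0 ZF=1 PC=3
Step 7: PC=3 exec 'SUB A, 1'. After: A=1 B=3 C=0 D=0 ZF=0 PC=4
Step 8: PC=4 exec 'JNZ 2'. After: A=1 B=3 C=0 D=0 ZF=0 PC=2
Step 9: PC=2 exec 'SUB C, C'. After: A=1 B=3 C=0 D=0 ZF=1 PC=3
Step 10: PC=3 exec 'SUB A, 1'. After: A=0 B=3 C=0 D=0 ZF=1 PC=4
Step 11: PC=4 exec 'JNZ 2'. After: A=0 B=3 C=0 D=0 ZF=1 PC=5
Step 12: PC=5 exec 'MOV D, 2'. After: A=0 B=3 C=0 D=2 ZF=1 PC=6
Step 13: PC=6 exec 'ADD B, 4'. After: A=0 B=7 C=0 D=2 ZF=0 PC=7
Step 14: PC=7 exec 'MOV B, 3'. After: A=0 B=3 C=0 D=2 ZF=0 PC=8
Step 15: PC=8 exec 'MOV A, 3'. After: A=3 B=3 C=0 D=2 ZF=0 PC=9
Step 16: PC=9 exec 'MOV D, 5'. After: A=3 B=3 C=0 D=5 ZF=0 PC=10
Step 17: PC=10 exec 'MOV B, 1'. After: A=3 B=1 C=0 D=5 ZF=0 PC=11
Step 18: PC=11 exec 'MOV D, 2'. After: A=3 B=1 C=0 D=2 ZF=0 PC=12
Step 19: PC=12 exec 'ADD B, 3'. After: A=3 B=4 C=0 D=2 ZF=0 PC=13
Step 20: PC=13 exec 'ADD C, 4'. After: A=3 B=4 C=4 D=2 ZF=0 PC=14
Step 21: PC=14 exec 'HALT'. After: A=3 B=4 C=4 D=2 ZF=0 PC=14 HALTED
Total instructions executed: 21

Answer: 21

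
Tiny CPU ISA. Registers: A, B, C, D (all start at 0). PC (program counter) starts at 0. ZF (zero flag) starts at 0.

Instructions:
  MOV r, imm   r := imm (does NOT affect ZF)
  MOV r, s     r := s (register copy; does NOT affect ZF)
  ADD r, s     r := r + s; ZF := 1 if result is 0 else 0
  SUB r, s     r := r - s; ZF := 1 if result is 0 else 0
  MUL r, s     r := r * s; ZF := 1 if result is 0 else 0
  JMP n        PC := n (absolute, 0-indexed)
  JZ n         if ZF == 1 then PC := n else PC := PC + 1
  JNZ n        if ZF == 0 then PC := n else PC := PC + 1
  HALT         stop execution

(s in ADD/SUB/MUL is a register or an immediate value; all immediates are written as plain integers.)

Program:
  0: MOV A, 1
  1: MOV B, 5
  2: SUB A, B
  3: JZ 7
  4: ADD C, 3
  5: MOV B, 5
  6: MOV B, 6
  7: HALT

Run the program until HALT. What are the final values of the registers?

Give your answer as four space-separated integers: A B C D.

Answer: -4 6 3 0

Derivation:
Step 1: PC=0 exec 'MOV A, 1'. After: A=1 B=0 C=0 D=0 ZF=0 PC=1
Step 2: PC=1 exec 'MOV B, 5'. After: A=1 B=5 C=0 D=0 ZF=0 PC=2
Step 3: PC=2 exec 'SUB A, B'. After: A=-4 B=5 C=0 D=0 ZF=0 PC=3
Step 4: PC=3 exec 'JZ 7'. After: A=-4 B=5 C=0 D=0 ZF=0 PC=4
Step 5: PC=4 exec 'ADD C, 3'. After: A=-4 B=5 C=3 D=0 ZF=0 PC=5
Step 6: PC=5 exec 'MOV B, 5'. After: A=-4 B=5 C=3 D=0 ZF=0 PC=6
Step 7: PC=6 exec 'MOV B, 6'. After: A=-4 B=6 C=3 D=0 ZF=0 PC=7
Step 8: PC=7 exec 'HALT'. After: A=-4 B=6 C=3 D=0 ZF=0 PC=7 HALTED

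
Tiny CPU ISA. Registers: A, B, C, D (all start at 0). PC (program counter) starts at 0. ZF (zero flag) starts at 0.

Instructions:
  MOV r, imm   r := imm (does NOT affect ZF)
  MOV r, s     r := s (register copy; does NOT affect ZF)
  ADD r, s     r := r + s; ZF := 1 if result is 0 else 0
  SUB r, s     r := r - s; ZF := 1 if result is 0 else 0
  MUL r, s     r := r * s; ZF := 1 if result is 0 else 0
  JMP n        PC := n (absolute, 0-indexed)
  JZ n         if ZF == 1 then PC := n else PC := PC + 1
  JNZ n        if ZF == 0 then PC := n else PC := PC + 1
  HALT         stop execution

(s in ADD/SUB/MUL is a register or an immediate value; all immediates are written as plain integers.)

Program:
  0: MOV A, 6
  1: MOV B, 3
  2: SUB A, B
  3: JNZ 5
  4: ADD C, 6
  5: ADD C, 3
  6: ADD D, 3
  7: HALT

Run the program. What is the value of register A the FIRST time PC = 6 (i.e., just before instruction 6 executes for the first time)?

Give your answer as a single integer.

Step 1: PC=0 exec 'MOV A, 6'. After: A=6 B=0 C=0 D=0 ZF=0 PC=1
Step 2: PC=1 exec 'MOV B, 3'. After: A=6 B=3 C=0 D=0 ZF=0 PC=2
Step 3: PC=2 exec 'SUB A, B'. After: A=3 B=3 C=0 D=0 ZF=0 PC=3
Step 4: PC=3 exec 'JNZ 5'. After: A=3 B=3 C=0 D=0 ZF=0 PC=5
Step 5: PC=5 exec 'ADD C, 3'. After: A=3 B=3 C=3 D=0 ZF=0 PC=6
First time PC=6: A=3

3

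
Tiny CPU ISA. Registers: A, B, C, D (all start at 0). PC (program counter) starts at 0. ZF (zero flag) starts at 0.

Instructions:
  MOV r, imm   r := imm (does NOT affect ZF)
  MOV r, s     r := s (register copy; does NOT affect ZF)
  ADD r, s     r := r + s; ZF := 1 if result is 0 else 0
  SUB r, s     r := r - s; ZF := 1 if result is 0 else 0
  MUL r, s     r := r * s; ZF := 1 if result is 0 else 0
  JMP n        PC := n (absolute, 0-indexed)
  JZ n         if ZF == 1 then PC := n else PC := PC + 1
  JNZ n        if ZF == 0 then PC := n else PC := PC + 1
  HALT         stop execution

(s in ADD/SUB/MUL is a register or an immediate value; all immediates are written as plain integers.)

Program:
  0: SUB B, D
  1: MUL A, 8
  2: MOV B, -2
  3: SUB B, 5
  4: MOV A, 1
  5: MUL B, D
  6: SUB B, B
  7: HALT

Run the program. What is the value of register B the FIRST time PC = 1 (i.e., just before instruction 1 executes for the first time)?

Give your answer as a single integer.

Step 1: PC=0 exec 'SUB B, D'. After: A=0 B=0 C=0 D=0 ZF=1 PC=1
First time PC=1: B=0

0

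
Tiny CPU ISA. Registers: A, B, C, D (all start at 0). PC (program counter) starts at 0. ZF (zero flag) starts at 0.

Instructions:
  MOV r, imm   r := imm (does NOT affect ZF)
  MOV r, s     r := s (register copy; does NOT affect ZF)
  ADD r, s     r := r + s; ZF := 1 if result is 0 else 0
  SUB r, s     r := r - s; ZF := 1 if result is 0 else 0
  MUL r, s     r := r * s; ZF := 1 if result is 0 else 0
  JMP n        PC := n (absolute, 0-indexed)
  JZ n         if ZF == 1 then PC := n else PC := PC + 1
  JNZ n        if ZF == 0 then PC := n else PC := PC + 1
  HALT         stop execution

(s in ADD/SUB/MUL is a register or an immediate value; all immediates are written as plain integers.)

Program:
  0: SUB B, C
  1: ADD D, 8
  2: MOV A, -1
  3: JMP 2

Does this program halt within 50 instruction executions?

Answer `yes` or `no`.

Answer: no

Derivation:
Step 1: PC=0 exec 'SUB B, C'. After: A=0 B=0 C=0 D=0 ZF=1 PC=1
Step 2: PC=1 exec 'ADD D, 8'. After: A=0 B=0 C=0 D=8 ZF=0 PC=2
Step 3: PC=2 exec 'MOV A, -1'. After: A=-1 B=0 C=0 D=8 ZF=0 PC=3
Step 4: PC=3 exec 'JMP 2'. After: A=-1 B=0 C=0 D=8 ZF=0 PC=2
Step 5: PC=2 exec 'MOV A, -1'. After: A=-1 B=0 C=0 D=8 ZF=0 PC=3
State after step 5 equals state after step 3: the program is in a cycle of length 2 and will never halt.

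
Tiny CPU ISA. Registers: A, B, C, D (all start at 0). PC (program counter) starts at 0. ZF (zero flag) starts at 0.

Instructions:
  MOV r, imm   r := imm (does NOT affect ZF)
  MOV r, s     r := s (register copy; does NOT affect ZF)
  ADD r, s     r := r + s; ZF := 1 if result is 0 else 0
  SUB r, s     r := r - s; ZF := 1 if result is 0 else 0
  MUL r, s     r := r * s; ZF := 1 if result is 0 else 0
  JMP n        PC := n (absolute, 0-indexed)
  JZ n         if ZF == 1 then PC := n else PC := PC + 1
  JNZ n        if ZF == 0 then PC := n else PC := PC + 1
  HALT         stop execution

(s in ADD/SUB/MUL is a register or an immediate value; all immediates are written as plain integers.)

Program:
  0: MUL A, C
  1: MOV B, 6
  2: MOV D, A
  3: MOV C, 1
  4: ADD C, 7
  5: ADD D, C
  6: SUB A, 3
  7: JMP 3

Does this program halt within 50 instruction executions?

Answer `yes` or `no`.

Step 1: PC=0 exec 'MUL A, C'. After: A=0 B=0 C=0 D=0 ZF=1 PC=1
Step 2: PC=1 exec 'MOV B, 6'. After: A=0 B=6 C=0 D=0 ZF=1 PC=2
Step 3: PC=2 exec 'MOV D, A'. After: A=0 B=6 C=0 D=0 ZF=1 PC=3
Step 4: PC=3 exec 'MOV C, 1'. After: A=0 B=6 C=1 D=0 ZF=1 PC=4
Step 5: PC=4 exec 'ADD C, 7'. After: A=0 B=6 C=8 D=0 ZF=0 PC=5
Step 6: PC=5 exec 'ADD D, C'. After: A=0 B=6 C=8 D=8 ZF=0 PC=6
Step 7: PC=6 exec 'SUB A, 3'. After: A=-3 B=6 C=8 D=8 ZF=0 PC=7
Step 8: PC=7 exec 'JMP 3'. After: A=-3 B=6 C=8 D=8 ZF=0 PC=3
Step 9: PC=3 exec 'MOV C, 1'. After: A=-3 B=6 C=1 D=8 ZF=0 PC=4
Step 10: PC=4 exec 'ADD C, 7'. After: A=-3 B=6 C=8 D=8 ZF=0 PC=5
Step 11: PC=5 exec 'ADD D, C'. After: A=-3 B=6 C=8 D=16 ZF=0 PC=6
Step 12: PC=6 exec 'SUB A, 3'. After: A=-6 B=6 C=8 D=16 ZF=0 PC=7
Step 13: PC=7 exec 'JMP 3'. After: A=-6 B=6 C=8 D=16 ZF=0 PC=3
Step 14: PC=3 exec 'MOV C, 1'. After: A=-6 B=6 C=1 D=16 ZF=0 PC=4
Step 15: PC=4 exec 'ADD C, 7'. After: A=-6 B=6 C=8 D=16 ZF=0 PC=5
After 50 steps: not halted. PC revisits the same instructions with no path to HALT; will never halt.

Answer: no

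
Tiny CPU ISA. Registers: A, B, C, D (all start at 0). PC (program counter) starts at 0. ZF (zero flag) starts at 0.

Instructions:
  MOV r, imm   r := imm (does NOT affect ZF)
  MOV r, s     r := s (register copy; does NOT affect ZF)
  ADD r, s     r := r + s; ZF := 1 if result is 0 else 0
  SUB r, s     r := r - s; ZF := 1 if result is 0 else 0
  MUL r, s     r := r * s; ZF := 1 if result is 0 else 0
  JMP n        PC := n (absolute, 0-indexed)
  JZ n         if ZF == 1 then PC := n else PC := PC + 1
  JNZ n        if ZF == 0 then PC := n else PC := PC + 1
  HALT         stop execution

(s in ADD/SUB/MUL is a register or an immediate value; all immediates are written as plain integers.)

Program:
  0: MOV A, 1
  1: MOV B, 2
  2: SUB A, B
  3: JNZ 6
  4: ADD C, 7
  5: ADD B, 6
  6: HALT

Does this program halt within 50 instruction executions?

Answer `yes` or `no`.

Answer: yes

Derivation:
Step 1: PC=0 exec 'MOV A, 1'. After: A=1 B=0 C=0 D=0 ZF=0 PC=1
Step 2: PC=1 exec 'MOV B, 2'. After: A=1 B=2 C=0 D=0 ZF=0 PC=2
Step 3: PC=2 exec 'SUB A, B'. After: A=-1 B=2 C=0 D=0 ZF=0 PC=3
Step 4: PC=3 exec 'JNZ 6'. After: A=-1 B=2 C=0 D=0 ZF=0 PC=6
Step 5: PC=6 exec 'HALT'. After: A=-1 B=2 C=0 D=0 ZF=0 PC=6 HALTED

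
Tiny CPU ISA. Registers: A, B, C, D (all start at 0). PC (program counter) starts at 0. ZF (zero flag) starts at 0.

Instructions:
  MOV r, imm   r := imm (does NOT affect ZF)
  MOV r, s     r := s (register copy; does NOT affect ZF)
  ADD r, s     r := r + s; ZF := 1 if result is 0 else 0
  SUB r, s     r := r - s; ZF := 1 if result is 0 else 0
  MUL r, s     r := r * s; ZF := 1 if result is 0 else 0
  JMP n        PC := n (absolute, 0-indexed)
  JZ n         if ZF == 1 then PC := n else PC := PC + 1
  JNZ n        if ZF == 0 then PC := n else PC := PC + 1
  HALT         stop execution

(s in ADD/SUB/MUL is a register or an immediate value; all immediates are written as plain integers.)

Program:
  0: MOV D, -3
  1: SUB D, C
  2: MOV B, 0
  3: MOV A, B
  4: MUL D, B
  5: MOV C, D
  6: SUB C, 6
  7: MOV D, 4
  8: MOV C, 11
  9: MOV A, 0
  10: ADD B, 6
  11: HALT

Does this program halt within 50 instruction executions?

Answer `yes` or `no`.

Step 1: PC=0 exec 'MOV D, -3'. After: A=0 B=0 C=0 D=-3 ZF=0 PC=1
Step 2: PC=1 exec 'SUB D, C'. After: A=0 B=0 C=0 D=-3 ZF=0 PC=2
Step 3: PC=2 exec 'MOV B, 0'. After: A=0 B=0 C=0 D=-3 ZF=0 PC=3
Step 4: PC=3 exec 'MOV A, B'. After: A=0 B=0 C=0 D=-3 ZF=0 PC=4
Step 5: PC=4 exec 'MUL D, B'. After: A=0 B=0 C=0 D=0 ZF=1 PC=5
Step 6: PC=5 exec 'MOV C, D'. After: A=0 B=0 C=0 D=0 ZF=1 PC=6
Step 7: PC=6 exec 'SUB C, 6'. After: A=0 B=0 C=-6 D=0 ZF=0 PC=7
Step 8: PC=7 exec 'MOV D, 4'. After: A=0 B=0 C=-6 D=4 ZF=0 PC=8
Step 9: PC=8 exec 'MOV C, 11'. After: A=0 B=0 C=11 D=4 ZF=0 PC=9
Step 10: PC=9 exec 'MOV A, 0'. After: A=0 B=0 C=11 D=4 ZF=0 PC=10
Step 11: PC=10 exec 'ADD B, 6'. After: A=0 B=6 C=11 D=4 ZF=0 PC=11
Step 12: PC=11 exec 'HALT'. After: A=0 B=6 C=11 D=4 ZF=0 PC=11 HALTED

Answer: yes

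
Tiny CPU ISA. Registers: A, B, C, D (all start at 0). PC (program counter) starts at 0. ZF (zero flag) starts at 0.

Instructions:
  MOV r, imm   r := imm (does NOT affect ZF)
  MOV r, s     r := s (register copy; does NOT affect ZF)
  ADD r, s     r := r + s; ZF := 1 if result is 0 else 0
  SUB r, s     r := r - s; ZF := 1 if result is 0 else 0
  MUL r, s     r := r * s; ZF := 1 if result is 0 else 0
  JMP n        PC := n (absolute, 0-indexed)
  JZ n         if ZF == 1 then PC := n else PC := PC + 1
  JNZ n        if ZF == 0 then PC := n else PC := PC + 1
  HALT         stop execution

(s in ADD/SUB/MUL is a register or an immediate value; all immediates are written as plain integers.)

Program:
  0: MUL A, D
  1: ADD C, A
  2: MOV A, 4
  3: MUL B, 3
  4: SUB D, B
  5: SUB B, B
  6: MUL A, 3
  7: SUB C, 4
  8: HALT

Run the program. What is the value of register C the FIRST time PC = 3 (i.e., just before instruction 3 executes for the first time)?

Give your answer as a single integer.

Step 1: PC=0 exec 'MUL A, D'. After: A=0 B=0 C=0 D=0 ZF=1 PC=1
Step 2: PC=1 exec 'ADD C, A'. After: A=0 B=0 C=0 D=0 ZF=1 PC=2
Step 3: PC=2 exec 'MOV A, 4'. After: A=4 B=0 C=0 D=0 ZF=1 PC=3
First time PC=3: C=0

0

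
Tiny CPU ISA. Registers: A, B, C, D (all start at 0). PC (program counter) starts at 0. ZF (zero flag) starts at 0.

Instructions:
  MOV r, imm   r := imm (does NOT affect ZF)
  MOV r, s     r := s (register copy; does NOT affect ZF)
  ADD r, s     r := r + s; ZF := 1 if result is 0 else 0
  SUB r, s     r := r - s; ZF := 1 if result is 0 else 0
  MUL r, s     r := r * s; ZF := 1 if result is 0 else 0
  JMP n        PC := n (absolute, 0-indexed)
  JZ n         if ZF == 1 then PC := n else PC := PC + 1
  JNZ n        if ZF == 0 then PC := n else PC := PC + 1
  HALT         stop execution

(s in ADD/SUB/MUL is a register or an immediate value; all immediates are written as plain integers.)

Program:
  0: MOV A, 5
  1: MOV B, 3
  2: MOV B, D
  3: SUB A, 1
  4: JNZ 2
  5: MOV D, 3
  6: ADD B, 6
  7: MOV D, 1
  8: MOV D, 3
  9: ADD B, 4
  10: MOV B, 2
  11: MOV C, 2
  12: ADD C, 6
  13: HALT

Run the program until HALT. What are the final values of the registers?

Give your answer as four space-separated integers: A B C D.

Answer: 0 2 8 3

Derivation:
Step 1: PC=0 exec 'MOV A, 5'. After: A=5 B=0 C=0 D=0 ZF=0 PC=1
Step 2: PC=1 exec 'MOV B, 3'. After: A=5 B=3 C=0 D=0 ZF=0 PC=2
Step 3: PC=2 exec 'MOV B, D'. After: A=5 B=0 C=0 D=0 ZF=0 PC=3
Step 4: PC=3 exec 'SUB A, 1'. After: A=4 B=0 C=0 D=0 ZF=0 PC=4
Step 5: PC=4 exec 'JNZ 2'. After: A=4 B=0 C=0 D=0 ZF=0 PC=2
Step 6: PC=2 exec 'MOV B, D'. After: A=4 B=0 C=0 D=0 ZF=0 PC=3
Step 7: PC=3 exec 'SUB A, 1'. After: A=3 B=0 C=0 D=0 ZF=0 PC=4
Step 8: PC=4 exec 'JNZ 2'. After: A=3 B=0 C=0 D=0 ZF=0 PC=2
Step 9: PC=2 exec 'MOV B, D'. After: A=3 B=0 C=0 D=0 ZF=0 PC=3
Step 10: PC=3 exec 'SUB A, 1'. After: A=2 B=0 C=0 D=0 ZF=0 PC=4
Step 11: PC=4 exec 'JNZ 2'. After: A=2 B=0 C=0 D=0 ZF=0 PC=2
Step 12: PC=2 exec 'MOV B, D'. After: A=2 B=0 C=0 D=0 ZF=0 PC=3
Step 13: PC=3 exec 'SUB A, 1'. After: A=1 B=0 C=0 D=0 ZF=0 PC=4
Step 14: PC=4 exec 'JNZ 2'. After: A=1 B=0 C=0 D=0 ZF=0 PC=2
Step 15: PC=2 exec 'MOV B, D'. After: A=1 B=0 C=0 D=0 ZF=0 PC=3
Step 16: PC=3 exec 'SUB A, 1'. After: A=0 B=0 C=0 D=0 ZF=1 PC=4
Step 17: PC=4 exec 'JNZ 2'. After: A=0 B=0 C=0 D=0 ZF=1 PC=5
Step 18: PC=5 exec 'MOV D, 3'. After: A=0 B=0 C=0 D=3 ZF=1 PC=6
Step 19: PC=6 exec 'ADD B, 6'. After: A=0 B=6 C=0 D=3 ZF=0 PC=7
Step 20: PC=7 exec 'MOV D, 1'. After: A=0 B=6 C=0 D=1 ZF=0 PC=8
Step 21: PC=8 exec 'MOV D, 3'. After: A=0 B=6 C=0 D=3 ZF=0 PC=9
Step 22: PC=9 exec 'ADD B, 4'. After: A=0 B=10 C=0 D=3 ZF=0 PC=10
Step 23: PC=10 exec 'MOV B, 2'. After: A=0 B=2 C=0 D=3 ZF=0 PC=11
Step 24: PC=11 exec 'MOV C, 2'. After: A=0 B=2 C=2 D=3 ZF=0 PC=12
Step 25: PC=12 exec 'ADD C, 6'. After: A=0 B=2 C=8 D=3 ZF=0 PC=13
Step 26: PC=13 exec 'HALT'. After: A=0 B=2 C=8 D=3 ZF=0 PC=13 HALTED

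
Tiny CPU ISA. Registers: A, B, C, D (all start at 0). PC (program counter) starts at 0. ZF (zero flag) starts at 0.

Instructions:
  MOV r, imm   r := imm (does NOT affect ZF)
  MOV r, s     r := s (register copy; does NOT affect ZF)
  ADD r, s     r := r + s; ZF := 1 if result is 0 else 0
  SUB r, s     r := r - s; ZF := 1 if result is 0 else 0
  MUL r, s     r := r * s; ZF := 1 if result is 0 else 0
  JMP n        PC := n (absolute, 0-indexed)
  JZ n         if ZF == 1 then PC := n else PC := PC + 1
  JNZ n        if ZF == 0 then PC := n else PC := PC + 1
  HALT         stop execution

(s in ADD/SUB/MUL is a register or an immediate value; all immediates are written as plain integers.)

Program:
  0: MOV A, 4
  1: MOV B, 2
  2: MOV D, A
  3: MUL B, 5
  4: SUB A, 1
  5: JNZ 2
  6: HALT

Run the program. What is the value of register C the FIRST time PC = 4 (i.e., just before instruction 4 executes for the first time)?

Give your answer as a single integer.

Step 1: PC=0 exec 'MOV A, 4'. After: A=4 B=0 C=0 D=0 ZF=0 PC=1
Step 2: PC=1 exec 'MOV B, 2'. After: A=4 B=2 C=0 D=0 ZF=0 PC=2
Step 3: PC=2 exec 'MOV D, A'. After: A=4 B=2 C=0 D=4 ZF=0 PC=3
Step 4: PC=3 exec 'MUL B, 5'. After: A=4 B=10 C=0 D=4 ZF=0 PC=4
First time PC=4: C=0

0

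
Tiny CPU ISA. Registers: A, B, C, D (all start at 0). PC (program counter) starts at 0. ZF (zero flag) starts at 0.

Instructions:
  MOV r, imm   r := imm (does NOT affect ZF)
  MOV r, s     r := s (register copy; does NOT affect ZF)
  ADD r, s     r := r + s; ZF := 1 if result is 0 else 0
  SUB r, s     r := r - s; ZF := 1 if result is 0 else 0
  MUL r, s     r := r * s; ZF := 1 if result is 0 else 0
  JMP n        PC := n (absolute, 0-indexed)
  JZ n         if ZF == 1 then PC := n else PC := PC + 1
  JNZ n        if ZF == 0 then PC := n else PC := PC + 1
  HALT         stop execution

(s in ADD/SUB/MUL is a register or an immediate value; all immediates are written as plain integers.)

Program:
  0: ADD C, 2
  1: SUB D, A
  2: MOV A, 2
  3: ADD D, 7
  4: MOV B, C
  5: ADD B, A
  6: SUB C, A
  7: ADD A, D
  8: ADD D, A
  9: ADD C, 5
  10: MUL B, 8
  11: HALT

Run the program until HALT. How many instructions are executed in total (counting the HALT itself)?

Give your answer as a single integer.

Answer: 12

Derivation:
Step 1: PC=0 exec 'ADD C, 2'. After: A=0 B=0 C=2 D=0 ZF=0 PC=1
Step 2: PC=1 exec 'SUB D, A'. After: A=0 B=0 C=2 D=0 ZF=1 PC=2
Step 3: PC=2 exec 'MOV A, 2'. After: A=2 B=0 C=2 D=0 ZF=1 PC=3
Step 4: PC=3 exec 'ADD D, 7'. After: A=2 B=0 C=2 D=7 ZF=0 PC=4
Step 5: PC=4 exec 'MOV B, C'. After: A=2 B=2 C=2 D=7 ZF=0 PC=5
Step 6: PC=5 exec 'ADD B, A'. After: A=2 B=4 C=2 D=7 ZF=0 PC=6
Step 7: PC=6 exec 'SUB C, A'. After: A=2 B=4 C=0 D=7 ZF=1 PC=7
Step 8: PC=7 exec 'ADD A, D'. After: A=9 B=4 C=0 D=7 ZF=0 PC=8
Step 9: PC=8 exec 'ADD D, A'. After: A=9 B=4 C=0 D=16 ZF=0 PC=9
Step 10: PC=9 exec 'ADD C, 5'. After: A=9 B=4 C=5 D=16 ZF=0 PC=10
Step 11: PC=10 exec 'MUL B, 8'. After: A=9 B=32 C=5 D=16 ZF=0 PC=11
Step 12: PC=11 exec 'HALT'. After: A=9 B=32 C=5 D=16 ZF=0 PC=11 HALTED
Total instructions executed: 12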